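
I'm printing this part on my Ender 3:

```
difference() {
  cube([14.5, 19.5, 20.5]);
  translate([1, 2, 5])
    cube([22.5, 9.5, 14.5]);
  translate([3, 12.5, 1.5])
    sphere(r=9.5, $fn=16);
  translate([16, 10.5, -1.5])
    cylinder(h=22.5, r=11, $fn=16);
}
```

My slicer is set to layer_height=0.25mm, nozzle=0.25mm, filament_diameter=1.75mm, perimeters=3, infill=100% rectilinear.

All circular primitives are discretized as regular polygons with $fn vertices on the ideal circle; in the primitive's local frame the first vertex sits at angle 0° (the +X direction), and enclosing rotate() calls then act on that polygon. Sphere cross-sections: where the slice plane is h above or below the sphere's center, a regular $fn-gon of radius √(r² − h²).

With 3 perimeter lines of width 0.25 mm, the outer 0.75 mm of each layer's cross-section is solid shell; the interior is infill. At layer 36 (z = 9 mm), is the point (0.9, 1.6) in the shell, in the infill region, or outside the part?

At z = 9 mm: the cube (footprint 14.5×19.5) is included at this height; the cube at (1, 2) is present — its section is the full 22.5×9.5 rectangle; the sphere at (3, 12.5): section is a regular 16-gon, circumradius = √(r²−h²) = √(9.5²−7.5²) = 5.831; the r=11 cylinder at (16, 10.5) contributes a regular 16-gon of circumradius 11; After the difference (first − rest): starting from the 14.5×19.5 cube, the 22.5×9.5 cube at (1, 2) partially overlaps it — only the 128.25 mm² overlap (of its 213.75 mm²) is removed, clipping the outline; the r=9.5 sphere at (3, 12.5) partially overlaps it — only the 55.41 mm² overlap (of its 104.09 mm²) is removed, clipping the outline; the r=11 cylinder at (16, 10.5) partially overlaps it — only the 56.73 mm² overlap (of its 370.44 mm²) is removed, clipping the outline — 2 connected regions. Overall, the cross-section has 2 separate islands. The nearest boundary edge runs (1.00, 7.07)→(1.00, 2.00); distance from the point to it = 0.41 mm. (Shell/infill is judged within the island containing the point — the largest one.) The point is inside the cross-section, 0.41 mm from the nearest boundary — within the 0.75 mm shell band (3 × 0.25).

shell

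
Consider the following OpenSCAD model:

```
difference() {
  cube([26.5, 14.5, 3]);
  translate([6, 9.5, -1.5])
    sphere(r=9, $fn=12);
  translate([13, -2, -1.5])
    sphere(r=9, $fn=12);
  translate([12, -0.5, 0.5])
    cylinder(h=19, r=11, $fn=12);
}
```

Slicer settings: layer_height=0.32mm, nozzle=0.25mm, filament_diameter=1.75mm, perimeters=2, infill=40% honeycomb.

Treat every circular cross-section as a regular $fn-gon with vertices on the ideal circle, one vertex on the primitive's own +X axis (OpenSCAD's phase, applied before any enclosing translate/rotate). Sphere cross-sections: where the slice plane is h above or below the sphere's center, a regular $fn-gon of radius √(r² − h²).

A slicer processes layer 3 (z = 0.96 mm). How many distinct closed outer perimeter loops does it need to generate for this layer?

2

At z = 0.96 mm: the cube is present — its section is the full 26.5×14.5 rectangle; the sphere at (6, 9.5): section is a regular 12-gon, circumradius = √(r²−h²) = √(9²−2.46²) = 8.657; the r=9 sphere at (13, -2) slices to a regular 12-gon of circumradius 8.657 (√(r²−h²) with h=2.46 from center); the r=11 cylinder at (12, -0.5) gives a regular 12-gon of circumradius 11 (constant along its height); Subtracting the remaining from the first: starting from the 26.5×14.5 cube, the r=9 sphere at (6, 9.5) partially overlaps it — only the 172.08 mm² overlap (of its 224.85 mm²) is removed, clipping the outline; the r=9 sphere at (13, -2) partially overlaps it — only the 54.40 mm² overlap (of its 224.85 mm²) is removed, clipping the outline; the r=11 cylinder at (12, -0.5) partially overlaps it — only the 36.67 mm² overlap (of its 363.00 mm²) is removed, clipping the outline — 2 connected regions. The result has 2 disconnected regions.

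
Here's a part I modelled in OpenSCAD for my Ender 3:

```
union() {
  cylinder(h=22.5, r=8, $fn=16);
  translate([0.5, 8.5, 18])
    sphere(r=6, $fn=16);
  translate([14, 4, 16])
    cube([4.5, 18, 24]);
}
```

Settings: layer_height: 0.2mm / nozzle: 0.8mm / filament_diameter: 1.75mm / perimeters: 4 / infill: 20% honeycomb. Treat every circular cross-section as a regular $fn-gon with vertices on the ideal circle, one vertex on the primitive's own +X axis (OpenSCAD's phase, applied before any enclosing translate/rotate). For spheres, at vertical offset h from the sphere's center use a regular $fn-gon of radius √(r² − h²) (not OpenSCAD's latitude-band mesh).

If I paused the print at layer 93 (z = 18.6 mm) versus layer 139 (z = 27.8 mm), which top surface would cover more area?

Layer 93 (z = 18.6): the cylinder: section is a regular 16-gon, circumradius r=8 (area = (16/2)·8.000²·sin(360°/16) = 195.93 mm²); the r=6 sphere at (0.5, 8.5) contributes a regular 16-gon of circumradius √(6²−0.6²) = 5.970 (area = (16/2)·5.970²·sin(360°/16) = 109.11 mm²); the cube at (14, 4) is present — its section is the full 4.5×18 rectangle (area 81.00 mm²); Combining (union): the regions partially overlap — summed areas 386.04 mm² minus the doubly-counted overlap 39.11 mm² gives 346.94 mm² — area = 346.94 mm². So its area = 346.94 mm². Layer 139 (z = 27.8): the cylinder does not reach this height (z outside [0, 22.5]); the sphere at (0.5, 8.5) does not reach this height (|z−center|=9.800 > r=6); the cube at (14, 4) (footprint 4.5×18) is included at this height (area 81.00 mm²); Combining (union): only the 4.5×18 cube at (14, 4) is present, so the union is just that shape — area = 81.00 mm². So its area = 81.00 mm². Layer 93 is larger (346.94 vs 81.00 mm²).

layer 93 (z = 18.6 mm)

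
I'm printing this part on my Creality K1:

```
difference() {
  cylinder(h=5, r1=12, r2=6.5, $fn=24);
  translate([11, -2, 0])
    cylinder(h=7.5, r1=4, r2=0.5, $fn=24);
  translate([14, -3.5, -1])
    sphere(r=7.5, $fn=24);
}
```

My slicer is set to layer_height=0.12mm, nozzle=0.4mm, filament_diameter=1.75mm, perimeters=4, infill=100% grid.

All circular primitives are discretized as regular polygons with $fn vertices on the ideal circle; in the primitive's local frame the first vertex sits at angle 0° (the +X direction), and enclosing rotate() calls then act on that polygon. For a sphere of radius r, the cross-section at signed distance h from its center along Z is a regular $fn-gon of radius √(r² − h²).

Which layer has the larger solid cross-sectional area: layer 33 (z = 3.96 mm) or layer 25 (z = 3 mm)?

Layer 33 (z = 3.96): the cone: at t=0.792 of its height the radius interpolates to r₁+(r₂−r₁)t = 7.644, giving a regular 24-gon of that circumradius (area = (24/2)·7.644²·sin(360°/24) = 181.48 mm²); the cone at (11, -2): at t=0.528 of its height the radius interpolates to r₁+(r₂−r₁)t = 2.152, giving a regular 24-gon of that circumradius (area = (24/2)·2.152²·sin(360°/24) = 14.38 mm²); the r=7.5 sphere at (14, -3.5) contributes a regular 24-gon of circumradius √(7.5²−4.96²) = 5.626 (area = (24/2)·5.626²·sin(360°/24) = 98.29 mm²); Subtracting the remaining from the first: starting from the cone (181.48 mm²), the cone at (11, -2) misses the remaining region (no effect); the r=7.5 sphere at (14, -3.5) misses the remaining region (no effect) — area = 181.48 mm². So its area = 181.48 mm². Layer 25 (z = 3): the cone: at t=0.600 of its height the radius interpolates to r₁+(r₂−r₁)t = 8.700, giving a regular 24-gon of that circumradius (area = (24/2)·8.700²·sin(360°/24) = 235.08 mm²); the cone at (11, -2) contributes a regular 24-gon of circumradius 2.600 (interpolated between r1=4 and r2=0.5 at t=0.400) (area = (24/2)·2.600²·sin(360°/24) = 21.00 mm²); the r=7.5 sphere at (14, -3.5) slices to a regular 24-gon of circumradius 6.344 (√(r²−h²) with h=4 from center) (area = (24/2)·6.344²·sin(360°/24) = 125.01 mm²); Subtracting the remaining from the first: starting from the cone (235.08 mm²), the cone at (11, -2) partially overlaps it — only the 0.03 mm² overlap (of its 21.00 mm²) is removed, clipping the outline; the r=7.5 sphere at (14, -3.5) partially overlaps it — only the 1.34 mm² overlap (of its 125.01 mm²) is removed, clipping the outline — area = 233.71 mm². So its area = 233.71 mm². Layer 25 is larger (233.71 vs 181.48 mm²).

layer 25 (z = 3 mm)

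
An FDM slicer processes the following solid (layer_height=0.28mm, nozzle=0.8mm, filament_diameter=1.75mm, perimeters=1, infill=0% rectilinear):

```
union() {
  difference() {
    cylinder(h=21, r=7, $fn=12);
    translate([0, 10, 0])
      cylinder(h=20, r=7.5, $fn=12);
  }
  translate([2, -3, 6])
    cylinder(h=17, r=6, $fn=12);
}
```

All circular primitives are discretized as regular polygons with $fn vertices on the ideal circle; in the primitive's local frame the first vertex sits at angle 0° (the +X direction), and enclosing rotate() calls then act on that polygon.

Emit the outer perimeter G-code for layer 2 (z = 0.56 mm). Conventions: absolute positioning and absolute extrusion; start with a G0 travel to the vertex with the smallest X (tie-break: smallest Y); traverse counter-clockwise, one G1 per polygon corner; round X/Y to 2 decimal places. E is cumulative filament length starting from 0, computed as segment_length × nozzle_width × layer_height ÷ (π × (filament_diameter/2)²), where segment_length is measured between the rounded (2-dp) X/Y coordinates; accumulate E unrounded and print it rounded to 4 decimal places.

G0 X-7.00 Y0.00 Z0.56
G1 X-6.06 Y-3.50 E0.3375
G1 X-3.50 Y-6.06 E0.6747
G1 X0.00 Y-7.00 E1.0122
G1 X3.50 Y-6.06 E1.3497
G1 X6.06 Y-3.50 E1.6868
G1 X7.00 Y0.00 E2.0243
G1 X6.06 Y3.50 E2.3618
G1 X4.90 Y4.66 E2.5146
G1 X3.75 Y3.50 E2.6667
G1 X0.00 Y2.50 E3.0282
G1 X-3.75 Y3.50 E3.3896
G1 X-4.90 Y4.66 E3.5417
G1 X-6.06 Y3.50 E3.6945
G1 X-7.00 Y0.00 E4.0320

At z = 0.56 mm: the r=7 cylinder gives a regular 12-gon of circumradius 7 (constant along its height); the r=7.5 cylinder at (0, 10) contributes a regular 12-gon of circumradius 7.5; Taking the first minus the rest: starting from the r=7 cylinder, the r=7.5 cylinder at (0, 10) partially overlaps it — only the 28.83 mm² overlap (of its 168.75 mm²) is removed, clipping the outline — 1 connected region; the cylinder at (2, -3) does not reach this height (z outside [6, 23]); Combining (union): only the result so far is present, so the union is just that shape — 1 connected region. The outline is a single polygon with 14 vertices. Extrusion per mm of travel: 0.8 × 0.28 / (π × 0.875²) = 0.093128. Accumulating E over each segment gives final E = 4.0320.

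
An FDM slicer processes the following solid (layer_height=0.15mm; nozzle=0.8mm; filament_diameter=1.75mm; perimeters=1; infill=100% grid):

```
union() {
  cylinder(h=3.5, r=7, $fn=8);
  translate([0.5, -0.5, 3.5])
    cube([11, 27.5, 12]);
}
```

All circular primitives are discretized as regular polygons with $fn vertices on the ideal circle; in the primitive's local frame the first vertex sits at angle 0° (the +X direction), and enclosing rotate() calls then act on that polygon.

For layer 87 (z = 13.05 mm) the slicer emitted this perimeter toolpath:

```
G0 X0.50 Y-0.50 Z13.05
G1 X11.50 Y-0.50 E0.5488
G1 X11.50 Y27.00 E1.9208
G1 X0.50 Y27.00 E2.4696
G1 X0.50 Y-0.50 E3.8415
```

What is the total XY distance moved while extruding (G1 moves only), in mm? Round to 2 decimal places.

Sum the Euclidean lengths of each G1 segment: total = 77.00 mm.

77.00 mm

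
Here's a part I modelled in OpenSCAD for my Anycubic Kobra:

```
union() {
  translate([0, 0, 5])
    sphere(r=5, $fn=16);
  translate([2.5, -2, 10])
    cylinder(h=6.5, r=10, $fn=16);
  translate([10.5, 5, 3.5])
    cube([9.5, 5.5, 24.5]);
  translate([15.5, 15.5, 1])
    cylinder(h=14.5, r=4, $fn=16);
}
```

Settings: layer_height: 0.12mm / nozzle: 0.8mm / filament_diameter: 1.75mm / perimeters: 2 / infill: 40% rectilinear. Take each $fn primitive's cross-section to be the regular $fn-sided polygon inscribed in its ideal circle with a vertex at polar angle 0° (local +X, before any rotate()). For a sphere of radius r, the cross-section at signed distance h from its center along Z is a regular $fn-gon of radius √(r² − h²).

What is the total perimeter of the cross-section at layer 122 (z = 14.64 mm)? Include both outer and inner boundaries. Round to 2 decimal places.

At z = 14.64 mm: the sphere is not intersected at this z (|z−center|=9.640 > r=5); the cylinder at (2.5, -2): section is a regular 16-gon, circumradius r=10 (perimeter = 2·16·10.000·sin(180°/16) = 62.43 mm); the cube at (10.5, 5) (footprint 9.5×5.5) is included at this height (perimeter 30.00 mm); the r=4 cylinder at (15.5, 15.5) gives a regular 16-gon of circumradius 4 (constant along its height) (perimeter = 2·16·4.000·sin(180°/16) = 24.97 mm); Merging all regions: the 3 present regions are separate (no shared area or edge), so areas and boundary lengths simply add and each stays a separate island — boundary = 117.40 mm. Overall, the cross-section has 3 separate islands. Total boundary length (outer) = 117.40 mm.

117.40 mm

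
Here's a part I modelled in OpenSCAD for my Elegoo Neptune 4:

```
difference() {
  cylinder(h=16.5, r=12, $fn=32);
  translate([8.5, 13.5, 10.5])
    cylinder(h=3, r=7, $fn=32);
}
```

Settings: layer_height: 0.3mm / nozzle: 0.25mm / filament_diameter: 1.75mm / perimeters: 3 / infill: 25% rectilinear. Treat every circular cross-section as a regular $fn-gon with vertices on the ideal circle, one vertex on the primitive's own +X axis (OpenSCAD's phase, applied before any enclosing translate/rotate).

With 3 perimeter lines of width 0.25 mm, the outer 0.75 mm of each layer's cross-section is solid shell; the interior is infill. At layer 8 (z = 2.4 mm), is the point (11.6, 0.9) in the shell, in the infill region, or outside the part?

At z = 2.4 mm: the cylinder: section is a regular 32-gon, circumradius r=12; the cylinder at (8.5, 13.5) does not reach this height (z outside [10.5, 13.5]); After the difference (first − rest): none of the subtracted shapes is present at this height, so the r=12 cylinder is unchanged — 1 connected region. Overall, the cross-section is a single solid region. The nearest boundary edge runs (12.00, 0.00)→(11.77, 2.34); distance from the point to it = 0.31 mm. The point is inside the cross-section, 0.31 mm from the nearest boundary — within the 0.75 mm shell band (3 × 0.25).

shell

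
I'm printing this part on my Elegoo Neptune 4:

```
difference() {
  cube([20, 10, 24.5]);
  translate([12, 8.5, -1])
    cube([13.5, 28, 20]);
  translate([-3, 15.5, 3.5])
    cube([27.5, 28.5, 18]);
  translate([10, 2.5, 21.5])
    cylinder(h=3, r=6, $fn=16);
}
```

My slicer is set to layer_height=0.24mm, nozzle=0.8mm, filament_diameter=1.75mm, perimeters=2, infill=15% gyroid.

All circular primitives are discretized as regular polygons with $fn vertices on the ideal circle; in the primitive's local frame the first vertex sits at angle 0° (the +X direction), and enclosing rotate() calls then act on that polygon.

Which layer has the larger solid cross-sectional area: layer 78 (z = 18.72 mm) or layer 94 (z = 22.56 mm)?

layer 78 (z = 18.72 mm)

Layer 78 (z = 18.72): the cube is present — its section is the full 20×10 rectangle (area 200.00 mm²); the 13.5×28 cube at (12, 8.5) contributes its full rectangle (area 378.00 mm²); the 27.5×28.5 cube at (-3, 15.5) contributes its full rectangle (area 783.75 mm²); the cylinder at (10, 2.5) is not intersected at this z (z outside [21.5, 24.5]); Subtracting the remaining from the first: starting from the 20×10 cube (200.00 mm²), the 13.5×28 cube at (12, 8.5) partially overlaps it — only the 12.00 mm² overlap (of its 378.00 mm²) is removed, clipping the outline; the 27.5×28.5 cube at (-3, 15.5) misses the remaining region (no effect) — area = 188.00 mm². So its area = 188.00 mm². Layer 94 (z = 22.56): the cube is present — its section is the full 20×10 rectangle (area 200.00 mm²); the cube at (12, 8.5) does not reach this height (z outside [-1, 19]); the cube at (-3, 15.5) does not reach this height (z outside [3.5, 21.5]); the r=6 cylinder at (10, 2.5) contributes a regular 16-gon of circumradius 6 (area = (16/2)·6.000²·sin(360°/16) = 110.21 mm²); After the difference (first − rest): starting from the 20×10 cube (200.00 mm²), the r=6 cylinder at (10, 2.5) partially overlaps it — only the 83.84 mm² overlap (of its 110.21 mm²) is removed, clipping the outline — area = 116.16 mm². So its area = 116.16 mm². Layer 78 is larger (188.00 vs 116.16 mm²).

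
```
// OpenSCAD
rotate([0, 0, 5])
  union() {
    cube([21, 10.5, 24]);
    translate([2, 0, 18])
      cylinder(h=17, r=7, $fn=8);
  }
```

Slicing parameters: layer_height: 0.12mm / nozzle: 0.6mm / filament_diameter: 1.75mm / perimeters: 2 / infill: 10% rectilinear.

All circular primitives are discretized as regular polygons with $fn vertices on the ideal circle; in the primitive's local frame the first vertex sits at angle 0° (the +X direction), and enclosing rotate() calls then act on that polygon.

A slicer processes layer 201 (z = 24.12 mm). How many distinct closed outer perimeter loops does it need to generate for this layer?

1

At z = 24.12 mm: the cube is not intersected at this z (z outside [0, 24]); the r=7 cylinder at (2, 0) contributes a regular 8-gon of circumradius 7; Merging all regions: only the r=7 cylinder at (2, 0) is present, so the union is just that shape — 1 connected region; (rotated 5° about Z; rotation is an isometry so areas/perimeters/island counts are preserved). The result has 1 disconnected region.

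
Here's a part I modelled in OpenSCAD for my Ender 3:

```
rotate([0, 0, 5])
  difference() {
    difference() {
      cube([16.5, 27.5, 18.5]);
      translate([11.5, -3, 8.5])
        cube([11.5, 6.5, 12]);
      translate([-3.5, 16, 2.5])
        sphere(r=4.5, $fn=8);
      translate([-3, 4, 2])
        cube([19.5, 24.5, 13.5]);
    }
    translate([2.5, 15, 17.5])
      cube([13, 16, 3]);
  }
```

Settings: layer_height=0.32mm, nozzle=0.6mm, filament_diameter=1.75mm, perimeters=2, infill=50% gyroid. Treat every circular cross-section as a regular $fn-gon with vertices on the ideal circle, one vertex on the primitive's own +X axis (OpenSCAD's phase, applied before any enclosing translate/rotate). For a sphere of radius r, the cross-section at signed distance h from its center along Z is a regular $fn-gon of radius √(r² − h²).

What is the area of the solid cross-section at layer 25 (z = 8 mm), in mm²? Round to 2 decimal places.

66.00 mm²

At z = 8 mm: the 16.5×27.5 cube contributes its full rectangle (area 453.75 mm²); the cube at (11.5, -3) is not intersected at this z (z outside [8.5, 20.5]); the sphere at (-3.5, 16) is absent (|z−center|=5.500 > r=4.5); the 19.5×24.5 cube at (-3, 4) contributes its full rectangle (area 477.75 mm²); After the difference (first − rest): starting from the 16.5×27.5 cube (453.75 mm²), the 19.5×24.5 cube at (-3, 4) partially overlaps it — only the 387.75 mm² overlap (of its 477.75 mm²) is removed, clipping the outline — area = 66.00 mm²; the cube at (2.5, 15) does not reach this height (z outside [17.5, 20.5]); After the difference (first − rest): none of the subtracted shapes is present at this height, so that combined region is unchanged — area = 66.00 mm²; (whole slice rotated 5° about Z — lengths, areas and connectivity unchanged). Overall, the cross-section is a single solid region. Net area = 66.00 mm².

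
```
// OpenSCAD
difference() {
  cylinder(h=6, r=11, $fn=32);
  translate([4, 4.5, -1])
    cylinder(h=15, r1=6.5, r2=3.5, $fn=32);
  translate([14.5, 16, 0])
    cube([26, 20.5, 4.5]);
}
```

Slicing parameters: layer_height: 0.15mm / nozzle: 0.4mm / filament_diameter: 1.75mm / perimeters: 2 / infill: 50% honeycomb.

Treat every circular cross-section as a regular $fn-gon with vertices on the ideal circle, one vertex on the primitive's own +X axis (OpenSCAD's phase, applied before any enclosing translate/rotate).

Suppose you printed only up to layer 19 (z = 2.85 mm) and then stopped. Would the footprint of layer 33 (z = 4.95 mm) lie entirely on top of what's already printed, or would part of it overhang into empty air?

part overhangs

Compare the two slices. At z = 2.85: the r=11 cylinder contributes a regular 32-gon of circumradius 11 (area = (32/2)·11.000²·sin(360°/32) = 377.69 mm²); the cone at (4, 4.5) contributes a regular 32-gon of circumradius 5.730 (interpolated between r1=6.5 and r2=3.5 at t=0.257) (area = (32/2)·5.730²·sin(360°/32) = 102.49 mm²); the 26×20.5 cube at (14.5, 16) contributes its full rectangle (area 533.00 mm²); Taking the first minus the rest: starting from the r=11 cylinder (377.69 mm²), the cone at (4, 4.5) partially overlaps it — only the 98.41 mm² overlap (of its 102.49 mm²) is removed, clipping the outline; the 26×20.5 cube at (14.5, 16) misses the remaining region (no effect) — area = 279.28 mm². At z = 4.95: the r=11 cylinder gives a regular 32-gon of circumradius 11 (constant along its height) (area = (32/2)·11.000²·sin(360°/32) = 377.69 mm²); the cone at (4, 4.5): at t=0.397 of its height the radius interpolates to r₁+(r₂−r₁)t = 5.310, giving a regular 32-gon of that circumradius (area = (32/2)·5.310²·sin(360°/32) = 88.01 mm²); the cube at (14.5, 16) is not intersected at this z (z outside [0, 4.5]); After the difference (first − rest): starting from the r=11 cylinder (377.69 mm²), the cone at (4, 4.5) partially overlaps it — only the 86.80 mm² overlap (of its 88.01 mm²) is removed, clipping the outline — area = 290.89 mm². Checking containment: at z = 4.95 the cross-section extends beyond the z = 2.85 cross-section by about 11.61 mm².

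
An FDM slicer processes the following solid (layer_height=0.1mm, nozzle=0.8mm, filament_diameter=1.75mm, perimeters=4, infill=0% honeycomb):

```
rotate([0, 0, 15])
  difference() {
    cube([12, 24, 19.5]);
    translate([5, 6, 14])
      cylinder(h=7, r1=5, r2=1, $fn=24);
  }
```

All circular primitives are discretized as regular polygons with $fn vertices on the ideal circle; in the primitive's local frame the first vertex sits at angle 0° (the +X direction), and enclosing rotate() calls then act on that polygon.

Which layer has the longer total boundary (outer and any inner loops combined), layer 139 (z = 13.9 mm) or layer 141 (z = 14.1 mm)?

layer 141 (z = 14.1 mm)

Layer 139 (z = 13.9): the 12×24 cube contributes its full rectangle (perimeter 72.00 mm); the cone at (5, 6) is absent (z outside [14, 21]); Taking the first minus the rest: none of the subtracted shapes is present at this height, so the 12×24 cube is unchanged — boundary = 72.00 mm; (whole slice rotated 15° about Z — lengths, areas and connectivity unchanged). So its perimeter = 72.00 mm. Layer 141 (z = 14.1): the 12×24 cube contributes its full rectangle (perimeter 72.00 mm); the cone at (5, 6) contributes a regular 24-gon of circumradius 4.943 (interpolated between r1=5 and r2=1 at t=0.014) (perimeter = 2·24·4.943·sin(180°/24) = 30.97 mm); Subtracting the remaining from the first: starting from the 12×24 cube, the cone at (5, 6) lies wholly inside it (removes its full 75.88 mm² and its 30.97 mm outline becomes a hole wall) — boundary (outer + 1 inner loop) = 102.97 mm; (whole slice rotated 15° about Z — lengths, areas and connectivity unchanged). So its perimeter = 102.97 mm. Layer 141 is larger (102.97 vs 72.00 mm).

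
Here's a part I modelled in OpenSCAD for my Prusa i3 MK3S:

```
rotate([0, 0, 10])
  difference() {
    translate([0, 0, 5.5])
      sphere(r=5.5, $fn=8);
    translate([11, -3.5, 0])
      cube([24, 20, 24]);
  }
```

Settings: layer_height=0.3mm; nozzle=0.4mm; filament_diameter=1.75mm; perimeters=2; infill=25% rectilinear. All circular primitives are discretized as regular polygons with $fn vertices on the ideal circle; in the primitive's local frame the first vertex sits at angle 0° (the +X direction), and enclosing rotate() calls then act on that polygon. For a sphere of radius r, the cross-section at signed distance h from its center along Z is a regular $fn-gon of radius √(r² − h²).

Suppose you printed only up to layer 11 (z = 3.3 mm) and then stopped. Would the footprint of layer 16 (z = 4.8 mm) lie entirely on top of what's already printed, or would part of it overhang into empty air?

Compare the two slices. At z = 3.3: the r=5.5 sphere contributes a regular 8-gon of circumradius √(5.5²−2.2²) = 5.041 (area = (8/2)·5.041²·sin(360°/8) = 71.87 mm²); the 24×20 cube at (11, -3.5) contributes its full rectangle (area 480.00 mm²); After the difference (first − rest): starting from the r=5.5 sphere (71.87 mm²), the 24×20 cube at (11, -3.5) misses the remaining region (no effect) — area = 71.87 mm²; (rotated 10° about Z; rotation is an isometry so areas/perimeters/island counts are preserved). At z = 4.8: the r=5.5 sphere contributes a regular 8-gon of circumradius √(5.5²−0.7²) = 5.455 (area = (8/2)·5.455²·sin(360°/8) = 84.17 mm²); the 24×20 cube at (11, -3.5) contributes its full rectangle (area 480.00 mm²); After the difference (first − rest): starting from the r=5.5 sphere (84.17 mm²), the 24×20 cube at (11, -3.5) misses the remaining region (no effect) — area = 84.17 mm²; (rotated 10° about Z; rotation is an isometry so areas/perimeters/island counts are preserved). Checking containment: at z = 4.8 the cross-section extends beyond the z = 3.3 cross-section by about 12.30 mm².

part overhangs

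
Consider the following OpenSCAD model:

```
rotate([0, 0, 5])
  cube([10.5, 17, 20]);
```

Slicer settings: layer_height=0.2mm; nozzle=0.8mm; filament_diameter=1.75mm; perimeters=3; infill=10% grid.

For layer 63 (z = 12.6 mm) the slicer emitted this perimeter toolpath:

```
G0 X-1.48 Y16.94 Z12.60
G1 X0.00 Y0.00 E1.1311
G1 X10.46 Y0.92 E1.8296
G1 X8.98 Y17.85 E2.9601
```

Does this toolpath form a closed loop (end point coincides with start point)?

no

Start point (G0): (-1.48, 16.94). End point (last G1): the path does not return to the start — open.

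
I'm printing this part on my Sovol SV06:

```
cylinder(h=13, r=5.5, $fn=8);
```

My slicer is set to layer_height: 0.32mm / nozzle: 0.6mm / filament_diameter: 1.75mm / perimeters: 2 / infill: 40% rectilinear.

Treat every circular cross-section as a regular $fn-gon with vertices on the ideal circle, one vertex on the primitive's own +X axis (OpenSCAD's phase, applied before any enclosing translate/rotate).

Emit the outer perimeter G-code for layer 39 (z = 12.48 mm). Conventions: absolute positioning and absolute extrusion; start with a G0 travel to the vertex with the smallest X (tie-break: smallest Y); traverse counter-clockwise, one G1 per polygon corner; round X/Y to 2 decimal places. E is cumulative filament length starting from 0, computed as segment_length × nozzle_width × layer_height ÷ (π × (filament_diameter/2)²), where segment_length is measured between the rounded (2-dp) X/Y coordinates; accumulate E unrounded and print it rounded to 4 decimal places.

At z = 12.48 mm: the r=5.5 cylinder contributes a regular 8-gon of circumradius 5.5. The outline is a single polygon with 8 vertices. Extrusion per mm of travel: 0.6 × 0.32 / (π × 0.875²) = 0.079824. Accumulating E over each segment gives final E = 2.6885.

G0 X-5.50 Y0.00 Z12.48
G1 X-3.89 Y-3.89 E0.3361
G1 X0.00 Y-5.50 E0.6721
G1 X3.89 Y-3.89 E1.0082
G1 X5.50 Y0.00 E1.3442
G1 X3.89 Y3.89 E1.6803
G1 X0.00 Y5.50 E2.0164
G1 X-3.89 Y3.89 E2.3524
G1 X-5.50 Y0.00 E2.6885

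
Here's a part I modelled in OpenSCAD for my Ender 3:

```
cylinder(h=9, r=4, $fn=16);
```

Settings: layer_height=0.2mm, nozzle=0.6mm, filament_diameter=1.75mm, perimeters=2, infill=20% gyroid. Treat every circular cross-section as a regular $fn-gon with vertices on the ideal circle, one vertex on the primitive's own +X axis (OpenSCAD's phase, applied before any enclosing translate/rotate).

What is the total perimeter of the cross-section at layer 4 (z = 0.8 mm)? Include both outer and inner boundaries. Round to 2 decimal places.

At z = 0.8 mm: the r=4 cylinder contributes a regular 16-gon of circumradius 4 (perimeter = 2·16·4.000·sin(180°/16) = 24.97 mm). Overall, the cross-section is a single solid region. Total boundary length (outer) = 24.97 mm.

24.97 mm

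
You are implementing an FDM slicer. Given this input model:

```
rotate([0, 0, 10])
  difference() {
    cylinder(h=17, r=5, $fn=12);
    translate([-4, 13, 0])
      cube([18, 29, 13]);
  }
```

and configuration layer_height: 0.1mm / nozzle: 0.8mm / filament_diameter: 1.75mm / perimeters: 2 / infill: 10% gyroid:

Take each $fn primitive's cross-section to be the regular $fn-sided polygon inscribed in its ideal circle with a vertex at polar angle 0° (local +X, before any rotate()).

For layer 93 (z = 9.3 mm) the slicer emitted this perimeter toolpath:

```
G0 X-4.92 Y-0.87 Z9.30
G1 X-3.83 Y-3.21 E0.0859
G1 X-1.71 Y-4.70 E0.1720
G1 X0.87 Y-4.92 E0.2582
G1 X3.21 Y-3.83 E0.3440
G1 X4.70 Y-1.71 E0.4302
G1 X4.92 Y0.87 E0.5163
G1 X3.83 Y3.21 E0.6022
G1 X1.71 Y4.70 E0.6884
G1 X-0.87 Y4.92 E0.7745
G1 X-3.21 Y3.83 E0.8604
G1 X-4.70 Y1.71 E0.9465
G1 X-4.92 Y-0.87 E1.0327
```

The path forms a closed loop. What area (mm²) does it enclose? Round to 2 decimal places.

Apply the shoelace formula to the sequence of (X, Y) vertices; enclosed area = 74.95 mm².

74.95 mm²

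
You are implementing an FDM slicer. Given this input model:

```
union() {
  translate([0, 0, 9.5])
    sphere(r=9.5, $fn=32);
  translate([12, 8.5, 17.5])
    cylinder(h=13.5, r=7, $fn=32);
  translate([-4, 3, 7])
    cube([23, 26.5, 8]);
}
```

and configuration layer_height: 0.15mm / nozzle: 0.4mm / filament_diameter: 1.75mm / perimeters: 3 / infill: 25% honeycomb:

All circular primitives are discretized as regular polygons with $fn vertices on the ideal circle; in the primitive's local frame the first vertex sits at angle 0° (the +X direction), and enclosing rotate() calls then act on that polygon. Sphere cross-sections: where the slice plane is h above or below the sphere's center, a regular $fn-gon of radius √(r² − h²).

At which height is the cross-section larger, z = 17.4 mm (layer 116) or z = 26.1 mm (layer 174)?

layer 174 (z = 26.1 mm)

Layer 116 (z = 17.4): the r=9.5 sphere slices to a regular 32-gon of circumradius 5.276 (√(r²−h²) with h=7.9 from center) (area = (32/2)·5.276²·sin(360°/32) = 86.90 mm²); the cylinder at (12, 8.5) does not reach this height (z outside [17.5, 31]); the cube at (-4, 3) is not intersected at this z (z outside [7, 15]); Taking the union: only the r=9.5 sphere is present, so the union is just that shape — area = 86.90 mm². So its area = 86.90 mm². Layer 174 (z = 26.1): the sphere does not reach this height (|z−center|=16.600 > r=9.5); the r=7 cylinder at (12, 8.5) contributes a regular 32-gon of circumradius 7 (area = (32/2)·7.000²·sin(360°/32) = 152.95 mm²); the cube at (-4, 3) is not intersected at this z (z outside [7, 15]); Taking the union: only the r=7 cylinder at (12, 8.5) is present, so the union is just that shape — area = 152.95 mm². So its area = 152.95 mm². Layer 174 is larger (152.95 vs 86.90 mm²).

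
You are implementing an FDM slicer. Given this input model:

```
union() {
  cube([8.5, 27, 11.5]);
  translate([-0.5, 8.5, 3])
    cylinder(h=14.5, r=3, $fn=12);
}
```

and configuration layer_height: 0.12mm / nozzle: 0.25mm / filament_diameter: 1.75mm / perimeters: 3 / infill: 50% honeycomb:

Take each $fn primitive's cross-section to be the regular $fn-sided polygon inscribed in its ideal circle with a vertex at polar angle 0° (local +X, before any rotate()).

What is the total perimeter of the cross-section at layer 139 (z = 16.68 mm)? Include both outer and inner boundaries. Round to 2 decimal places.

18.63 mm

At z = 16.68 mm: the cube is absent (z outside [0, 11.5]); the r=3 cylinder at (-0.5, 8.5) contributes a regular 12-gon of circumradius 3 (perimeter = 2·12·3.000·sin(180°/12) = 18.63 mm); Merging all regions: only the r=3 cylinder at (-0.5, 8.5) is present, so the union is just that shape — boundary = 18.63 mm. Overall, the cross-section is a single solid region. Total boundary length (outer) = 18.63 mm.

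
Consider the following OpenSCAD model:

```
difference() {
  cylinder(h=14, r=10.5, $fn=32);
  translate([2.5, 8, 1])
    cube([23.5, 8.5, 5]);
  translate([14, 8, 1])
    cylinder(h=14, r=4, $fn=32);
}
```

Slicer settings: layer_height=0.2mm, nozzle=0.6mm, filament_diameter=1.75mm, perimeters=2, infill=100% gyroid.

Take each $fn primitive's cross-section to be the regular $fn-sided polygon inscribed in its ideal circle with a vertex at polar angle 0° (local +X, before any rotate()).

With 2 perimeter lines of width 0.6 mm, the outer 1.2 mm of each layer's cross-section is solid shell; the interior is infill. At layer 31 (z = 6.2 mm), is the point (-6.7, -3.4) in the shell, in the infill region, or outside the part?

infill

At z = 6.2 mm: the cylinder: section is a regular 32-gon, circumradius r=10.5; the cube at (2.5, 8) does not reach this height (z outside [1, 6]); the r=4 cylinder at (14, 8) gives a regular 32-gon of circumradius 4 (constant along its height); Subtracting the remaining from the first: starting from the r=10.5 cylinder, the r=4 cylinder at (14, 8) misses the remaining region (no effect) — 1 connected region. Overall, the cross-section is a single solid region. The nearest boundary edge runs (-8.73, -5.83)→(-9.70, -4.02); distance from the point to it = 2.94 mm. The point is inside the cross-section and 2.94 mm from the nearest boundary — more than the 1.2 mm shell width (2 × 0.6), so it's in the infill interior.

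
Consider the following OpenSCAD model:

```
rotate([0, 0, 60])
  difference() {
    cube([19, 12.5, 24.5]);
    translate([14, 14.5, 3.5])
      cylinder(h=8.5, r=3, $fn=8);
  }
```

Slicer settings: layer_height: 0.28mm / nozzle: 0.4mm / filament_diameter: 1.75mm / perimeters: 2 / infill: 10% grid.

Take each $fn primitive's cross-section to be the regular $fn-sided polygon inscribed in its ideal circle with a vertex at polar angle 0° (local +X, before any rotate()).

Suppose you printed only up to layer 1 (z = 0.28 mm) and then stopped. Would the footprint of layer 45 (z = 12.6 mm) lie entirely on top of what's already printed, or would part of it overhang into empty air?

entirely on top

Compare the two slices. At z = 0.28: the cube is present — its section is the full 19×12.5 rectangle (area 237.50 mm²); the cylinder at (14, 14.5) does not reach this height (z outside [3.5, 12]); After the difference (first − rest): none of the subtracted shapes is present at this height, so the 19×12.5 cube is unchanged — area = 237.50 mm²; (rotated 60° about Z; rotation is an isometry so areas/perimeters/island counts are preserved). At z = 12.6: the 19×12.5 cube contributes its full rectangle (area 237.50 mm²); the cylinder at (14, 14.5) is not intersected at this z (z outside [3.5, 12]); Taking the first minus the rest: none of the subtracted shapes is present at this height, so the 19×12.5 cube is unchanged — area = 237.50 mm²; (rotated 60° about Z; rotation is an isometry so areas/perimeters/island counts are preserved). Checking containment: the cross-section at z = 12.6 is a subset of the cross-section at z = 0.28.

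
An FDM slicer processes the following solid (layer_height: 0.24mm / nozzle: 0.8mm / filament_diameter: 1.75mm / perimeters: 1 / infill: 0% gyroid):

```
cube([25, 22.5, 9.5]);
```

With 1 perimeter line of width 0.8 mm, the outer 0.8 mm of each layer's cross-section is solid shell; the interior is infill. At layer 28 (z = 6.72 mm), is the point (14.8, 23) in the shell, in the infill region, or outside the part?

outside

At z = 6.72 mm: the cube (footprint 25×22.5) is included at this height. Overall, the cross-section is a single solid region. The nearest boundary edge runs (25.00, 22.50)→(0.00, 22.50); distance from the point to it = 0.50 mm. The point is not inside any of the regions above, so it lies outside the cross-section (0.50 mm from the nearest boundary).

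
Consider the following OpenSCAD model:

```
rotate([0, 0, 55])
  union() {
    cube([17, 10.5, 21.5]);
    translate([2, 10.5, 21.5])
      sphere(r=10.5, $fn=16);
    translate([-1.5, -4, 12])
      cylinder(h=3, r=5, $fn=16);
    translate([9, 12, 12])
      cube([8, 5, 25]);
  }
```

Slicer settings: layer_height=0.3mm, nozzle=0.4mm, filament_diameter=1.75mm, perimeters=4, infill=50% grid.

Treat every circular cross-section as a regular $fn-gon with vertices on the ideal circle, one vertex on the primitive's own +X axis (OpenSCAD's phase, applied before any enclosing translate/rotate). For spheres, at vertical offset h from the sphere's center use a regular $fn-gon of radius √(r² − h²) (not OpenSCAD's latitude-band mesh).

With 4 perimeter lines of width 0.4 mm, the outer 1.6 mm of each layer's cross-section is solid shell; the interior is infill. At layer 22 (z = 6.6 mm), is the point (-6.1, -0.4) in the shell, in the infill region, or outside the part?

At z = 6.6 mm: the 17×10.5 cube contributes its full rectangle; the sphere at (2, 10.5) is not intersected at this z (|z−center|=14.900 > r=10.5); the cylinder at (-1.5, -4) is not intersected at this z (z outside [12, 15]); the cube at (9, 12) does not reach this height (z outside [12, 37]); Combining (union): only the 17×10.5 cube is present, so the union is just that shape — 1 connected region; (rotated 55° about Z; rotation is an isometry so areas/perimeters/island counts are preserved). Overall, the cross-section is a single solid region. Undo the 55° rotation: the query point maps to (-3.826, 4.767) in the un-rotated model frame. The nearest boundary edge runs (0.00, 10.50)→(0.00, 0.00); distance from the point to it = 3.83 mm. The point is not inside any of the regions above, so it lies outside the cross-section (3.83 mm from the nearest boundary).

outside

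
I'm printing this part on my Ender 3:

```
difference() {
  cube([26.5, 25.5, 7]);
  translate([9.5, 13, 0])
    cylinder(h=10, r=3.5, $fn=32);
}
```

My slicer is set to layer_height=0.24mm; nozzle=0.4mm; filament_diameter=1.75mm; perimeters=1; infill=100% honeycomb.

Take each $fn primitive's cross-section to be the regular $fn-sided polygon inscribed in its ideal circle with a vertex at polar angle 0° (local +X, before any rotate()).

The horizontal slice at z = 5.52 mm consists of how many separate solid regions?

1

At z = 5.52 mm: the 26.5×25.5 cube contributes its full rectangle; the r=3.5 cylinder at (9.5, 13) gives a regular 32-gon of circumradius 3.5 (constant along its height); Subtracting the remaining from the first: starting from the 26.5×25.5 cube, the r=3.5 cylinder at (9.5, 13) lies wholly inside it (removes its full 38.24 mm² and its 21.96 mm outline becomes a hole wall) — 1 connected region with 1 hole. The result has 1 disconnected region.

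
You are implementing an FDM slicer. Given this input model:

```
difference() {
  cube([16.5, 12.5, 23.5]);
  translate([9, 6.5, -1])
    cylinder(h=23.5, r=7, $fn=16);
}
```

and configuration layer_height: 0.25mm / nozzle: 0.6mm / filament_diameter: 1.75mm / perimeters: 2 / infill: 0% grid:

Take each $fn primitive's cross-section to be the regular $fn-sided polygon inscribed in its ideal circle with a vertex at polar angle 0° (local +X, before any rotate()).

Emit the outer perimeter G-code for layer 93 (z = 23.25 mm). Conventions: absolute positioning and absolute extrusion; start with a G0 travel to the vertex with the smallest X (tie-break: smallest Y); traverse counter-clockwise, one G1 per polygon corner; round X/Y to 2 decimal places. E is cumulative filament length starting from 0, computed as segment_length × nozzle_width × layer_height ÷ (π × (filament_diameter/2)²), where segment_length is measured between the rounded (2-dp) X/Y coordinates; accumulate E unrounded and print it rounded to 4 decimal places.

At z = 23.25 mm: the cube (footprint 16.5×12.5) is included at this height; the cylinder at (9, 6.5) is not intersected at this z (z outside [-1, 22.5]); After the difference (first − rest): none of the subtracted shapes is present at this height, so the 16.5×12.5 cube is unchanged — 1 connected region. The outline is a single polygon with 4 vertices. Extrusion per mm of travel: 0.6 × 0.25 / (π × 0.875²) = 0.062363. Accumulating E over each segment gives final E = 3.6170.

G0 X0.00 Y0.00 Z23.25
G1 X16.50 Y0.00 E1.0290
G1 X16.50 Y12.50 E1.8085
G1 X0.00 Y12.50 E2.8375
G1 X0.00 Y0.00 E3.6170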